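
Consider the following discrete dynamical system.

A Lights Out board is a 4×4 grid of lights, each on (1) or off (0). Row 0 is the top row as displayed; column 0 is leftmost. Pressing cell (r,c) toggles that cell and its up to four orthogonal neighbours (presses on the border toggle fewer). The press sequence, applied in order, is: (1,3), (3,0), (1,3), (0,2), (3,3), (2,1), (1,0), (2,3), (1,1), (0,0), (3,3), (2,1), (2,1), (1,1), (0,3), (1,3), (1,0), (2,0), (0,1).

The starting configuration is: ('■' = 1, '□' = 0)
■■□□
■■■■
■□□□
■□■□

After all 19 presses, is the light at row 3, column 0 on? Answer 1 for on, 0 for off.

t=0: ■■□□
■■■■
■□□□
■□■□
t=1: ■■□■
■■□□
■□□■
■□■□
t=2: ■■□■
■■□□
□□□■
□■■□
t=3: ■■□□
■■■■
□□□□
□■■□
t=4: ■□■■
■■□■
□□□□
□■■□
t=5: ■□■■
■■□■
□□□■
□■□■
t=6: ■□■■
■□□■
■■■■
□□□■
t=7: □□■■
□■□■
□■■■
□□□■
t=8: □□■■
□■□□
□■□□
□□□□
t=9: □■■■
■□■□
□□□□
□□□□
t=10: ■□■■
□□■□
□□□□
□□□□
t=11: ■□■■
□□■□
□□□■
□□■■
t=12: ■□■■
□■■□
■■■■
□■■■
t=13: ■□■■
□□■□
□□□■
□□■■
t=14: ■■■■
■■□□
□■□■
□□■■
t=15: ■■□□
■■□■
□■□■
□□■■
t=16: ■■□■
■■■□
□■□□
□□■■
t=17: □■□■
□□■□
■■□□
□□■■
t=18: □■□■
■□■□
□□□□
■□■■
t=19: ■□■■
■■■□
□□□□
■□■■

1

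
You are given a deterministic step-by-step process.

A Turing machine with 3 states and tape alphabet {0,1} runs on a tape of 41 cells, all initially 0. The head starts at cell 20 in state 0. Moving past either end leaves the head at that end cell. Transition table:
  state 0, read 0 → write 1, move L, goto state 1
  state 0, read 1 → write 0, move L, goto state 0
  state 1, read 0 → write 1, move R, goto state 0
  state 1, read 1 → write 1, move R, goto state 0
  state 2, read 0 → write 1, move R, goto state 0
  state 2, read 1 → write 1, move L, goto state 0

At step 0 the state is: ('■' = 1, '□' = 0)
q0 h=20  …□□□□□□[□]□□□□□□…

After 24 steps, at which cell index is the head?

8

[0] q0 h=20  …□□□□□□[□]□□□□□□…
[1] q1 h=19  …□□□□□□[□]■□□□□□…
[2] q0 h=20  …□□□□□■[■]□□□□□□…
[3] q0 h=19  …□□□□□□[■]□□□□□□…
[4] q0 h=18  …□□□□□□[□]□□□□□□…
[5] q1 h=17  …□□□□□□[□]■□□□□□…
[6] q0 h=18  …□□□□□■[■]□□□□□□…
[7] q0 h=17  …□□□□□□[■]□□□□□□…
[8] q0 h=16  …□□□□□□[□]□□□□□□…
[9] q1 h=15  …□□□□□□[□]■□□□□□…
[10] q0 h=16  …□□□□□■[■]□□□□□□…
[11] q0 h=15  …□□□□□□[■]□□□□□□…
[12] q0 h=14  …□□□□□□[□]□□□□□□…
[13] q1 h=13  …□□□□□□[□]■□□□□□…
[14] q0 h=14  …□□□□□■[■]□□□□□□…
[15] q0 h=13  …□□□□□□[■]□□□□□□…
[16] q0 h=12  …□□□□□□[□]□□□□□□…
[17] q1 h=11  …□□□□□□[□]■□□□□□…
[18] q0 h=12  …□□□□□■[■]□□□□□□…
[19] q0 h=11  …□□□□□□[■]□□□□□□…
[20] q0 h=10  …□□□□□□[□]□□□□□□…
[21] q1 h= 9  …□□□□□□[□]■□□□□□…
[22] q0 h=10  …□□□□□■[■]□□□□□□…
[23] q0 h= 9  …□□□□□□[■]□□□□□□…
[24] q0 h= 8  …□□□□□□[□]□□□□□□…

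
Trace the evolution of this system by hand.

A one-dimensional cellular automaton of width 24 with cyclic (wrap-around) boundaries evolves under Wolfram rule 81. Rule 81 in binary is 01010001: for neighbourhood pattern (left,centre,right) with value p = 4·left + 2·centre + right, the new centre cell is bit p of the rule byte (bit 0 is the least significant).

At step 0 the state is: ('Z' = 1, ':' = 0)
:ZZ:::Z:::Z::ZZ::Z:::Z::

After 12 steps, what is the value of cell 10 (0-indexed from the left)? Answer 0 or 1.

1

step 0: :ZZ:::Z:::Z::ZZ::Z:::Z::
step 1: ::ZZZ::ZZ::Z::ZZ::ZZ::ZZ
step 2: Z:::ZZ::ZZ::Z::ZZ::ZZ::Z
step 3: ZZZ::ZZ::ZZ::Z::ZZ::ZZ::
step 4: ::ZZ::ZZ::ZZ::Z::ZZ::ZZ:
step 5: Z::ZZ::ZZ::ZZ::Z::ZZ::ZZ
step 6: ZZ::ZZ::ZZ::ZZ::Z::ZZ:::
step 7: :ZZ::ZZ::ZZ::ZZ::Z::ZZZ:
step 8: ::ZZ::ZZ::ZZ::ZZ::Z:::ZZ
step 9: Z::ZZ::ZZ::ZZ::ZZ::ZZ::Z
step 10: ZZ::ZZ::ZZ::ZZ::ZZ::ZZ::
step 11: :ZZ::ZZ::ZZ::ZZ::ZZ::ZZ:
step 12: ::ZZ::ZZ::ZZ::ZZ::ZZ::ZZ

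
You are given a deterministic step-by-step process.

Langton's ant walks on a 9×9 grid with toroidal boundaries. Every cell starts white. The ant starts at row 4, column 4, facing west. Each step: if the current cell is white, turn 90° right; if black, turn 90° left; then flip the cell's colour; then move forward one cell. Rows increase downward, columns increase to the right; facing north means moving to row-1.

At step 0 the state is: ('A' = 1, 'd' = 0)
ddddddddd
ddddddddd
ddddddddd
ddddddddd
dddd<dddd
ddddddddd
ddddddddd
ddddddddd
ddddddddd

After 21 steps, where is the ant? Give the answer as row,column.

0) ddddddddd
ddddddddd
ddddddddd
ddddddddd
dddd<dddd
ddddddddd
ddddddddd
ddddddddd
ddddddddd
1) ddddddddd
ddddddddd
ddddddddd
dddd^dddd
ddddAdddd
ddddddddd
ddddddddd
ddddddddd
ddddddddd
2) ddddddddd
ddddddddd
ddddddddd
ddddA>ddd
ddddAdddd
ddddddddd
ddddddddd
ddddddddd
ddddddddd
3) ddddddddd
ddddddddd
ddddddddd
ddddAAddd
ddddAvddd
ddddddddd
ddddddddd
ddddddddd
ddddddddd
4) ddddddddd
ddddddddd
ddddddddd
ddddAAddd
dddd<Addd
ddddddddd
ddddddddd
ddddddddd
ddddddddd
5) ddddddddd
ddddddddd
ddddddddd
ddddAAddd
dddddAddd
ddddvdddd
ddddddddd
ddddddddd
ddddddddd
6) ddddddddd
ddddddddd
ddddddddd
ddddAAddd
dddddAddd
ddd<Adddd
ddddddddd
ddddddddd
ddddddddd
7) ddddddddd
ddddddddd
ddddddddd
ddddAAddd
ddd^dAddd
dddAAdddd
ddddddddd
ddddddddd
ddddddddd
8) ddddddddd
ddddddddd
ddddddddd
ddddAAddd
dddA>Addd
dddAAdddd
ddddddddd
ddddddddd
ddddddddd
9) ddddddddd
ddddddddd
ddddddddd
ddddAAddd
dddAAAddd
dddAvdddd
ddddddddd
ddddddddd
ddddddddd
10) ddddddddd
ddddddddd
ddddddddd
ddddAAddd
dddAAAddd
dddAd>ddd
ddddddddd
ddddddddd
ddddddddd
11) ddddddddd
ddddddddd
ddddddddd
ddddAAddd
dddAAAddd
dddAdAddd
dddddvddd
ddddddddd
ddddddddd
12) ddddddddd
ddddddddd
ddddddddd
ddddAAddd
dddAAAddd
dddAdAddd
dddd<Addd
ddddddddd
ddddddddd
13) ddddddddd
ddddddddd
ddddddddd
ddddAAddd
dddAAAddd
dddA^Addd
ddddAAddd
ddddddddd
ddddddddd
14) ddddddddd
ddddddddd
ddddddddd
ddddAAddd
dddAAAddd
dddAA>ddd
ddddAAddd
ddddddddd
ddddddddd
15) ddddddddd
ddddddddd
ddddddddd
ddddAAddd
dddAA^ddd
dddAAdddd
ddddAAddd
ddddddddd
ddddddddd
16) ddddddddd
ddddddddd
ddddddddd
ddddAAddd
dddA<dddd
dddAAdddd
ddddAAddd
ddddddddd
ddddddddd
17) ddddddddd
ddddddddd
ddddddddd
ddddAAddd
dddAddddd
dddAvdddd
ddddAAddd
ddddddddd
ddddddddd
18) ddddddddd
ddddddddd
ddddddddd
ddddAAddd
dddAddddd
dddAd>ddd
ddddAAddd
ddddddddd
ddddddddd
19) ddddddddd
ddddddddd
ddddddddd
ddddAAddd
dddAddddd
dddAdAddd
ddddAvddd
ddddddddd
ddddddddd
20) ddddddddd
ddddddddd
ddddddddd
ddddAAddd
dddAddddd
dddAdAddd
ddddAd>dd
ddddddddd
ddddddddd
21) ddddddddd
ddddddddd
ddddddddd
ddddAAddd
dddAddddd
dddAdAddd
ddddAdAdd
ddddddvdd
ddddddddd

7,6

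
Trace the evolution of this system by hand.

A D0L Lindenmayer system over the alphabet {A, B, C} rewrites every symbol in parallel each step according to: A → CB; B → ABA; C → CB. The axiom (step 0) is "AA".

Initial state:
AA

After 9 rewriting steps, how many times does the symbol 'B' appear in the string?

1970

[0] AA
[1] CBCB
[2] CBABACBABA
[3] CBABACBABACBCBABACBABACB
[4] CBABACBABACBCBABACBABACBCBABACBABACBABACBCBABACBABACBCBABA
[5] CBABACBABACBCBABACBABACBCBABACBABACBABACBCBABACBABACBCBABA…CBABACBABACBCBABACBABACBABACBCBABACBABACBCBABACBABACBABACB  (len 140)
[6] CBABACBABACBCBABACBABACBCBABACBABACBABACBCBABACBABACBCBABA…CBABACBABACBCBABACBABACBABACBCBABACBABACBCBABACBABACBCBABA  (len 338)
[7] CBABACBABACBCBABACBABACBCBABACBABACBABACBCBABACBABACBCBABA…CBABACBABACBCBABACBABACBABACBCBABACBABACBCBABACBABACBABACB  (len 816)
[8] CBABACBABACBCBABACBABACBCBABACBABACBABACBCBABACBABACBCBABA…CBABACBABACBCBABACBABACBABACBCBABACBABACBCBABACBABACBCBABA  (len 1970)
[9] CBABACBABACBCBABACBABACBCBABACBABACBABACBCBABACBABACBCBABA…CBABACBABACBCBABACBABACBABACBCBABACBABACBCBABACBABACBABACB  (len 4756)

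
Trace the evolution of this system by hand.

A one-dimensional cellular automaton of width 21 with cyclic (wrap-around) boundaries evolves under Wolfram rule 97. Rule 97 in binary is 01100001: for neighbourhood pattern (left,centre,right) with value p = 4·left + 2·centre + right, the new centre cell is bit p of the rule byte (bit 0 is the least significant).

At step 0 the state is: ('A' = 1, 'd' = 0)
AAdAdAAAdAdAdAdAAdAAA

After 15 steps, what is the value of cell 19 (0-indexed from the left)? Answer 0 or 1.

0) AAdAdAAAdAdAdAdAAdAAA
1) dAAdAddAAdAdAdAdAAddd
2) ddAAddddAAdAdAdAdAdAA
3) dddAdAAddAAdAdAdAdAdA
4) dAddAdAdddAAdAdAdAdAd
5) dddddAddAddAAdAdAdAdd
6) AAAAddddddddAAdAdAddA
7) dddAdAAAAAAddAAdAdddd
8) AAddAdddddAdddAAddAAA
9) dAddddAAAdddAddAddddd
10) dddAAdddAdAddddddAAAA
11) dAddAdAddAddAAAAddddA
12) AddddAdddddddddAdAAdd
13) ddAAdddAAAAAAAddAdAdd
14) AddAdAdddddddAdddAddA
15) AdddAddAAAAAdddAddddd

0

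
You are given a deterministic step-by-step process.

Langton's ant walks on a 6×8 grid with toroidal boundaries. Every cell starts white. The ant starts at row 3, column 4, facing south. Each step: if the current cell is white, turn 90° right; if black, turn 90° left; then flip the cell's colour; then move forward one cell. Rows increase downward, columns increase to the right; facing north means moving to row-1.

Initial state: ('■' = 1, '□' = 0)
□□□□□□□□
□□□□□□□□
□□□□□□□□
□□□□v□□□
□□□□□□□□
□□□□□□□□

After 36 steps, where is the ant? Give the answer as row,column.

gen 0: □□□□□□□□
□□□□□□□□
□□□□□□□□
□□□□v□□□
□□□□□□□□
□□□□□□□□
gen 1: □□□□□□□□
□□□□□□□□
□□□□□□□□
□□□<■□□□
□□□□□□□□
□□□□□□□□
gen 2: □□□□□□□□
□□□□□□□□
□□□^□□□□
□□□■■□□□
□□□□□□□□
□□□□□□□□
gen 3: □□□□□□□□
□□□□□□□□
□□□■>□□□
□□□■■□□□
□□□□□□□□
□□□□□□□□
gen 4: □□□□□□□□
□□□□□□□□
□□□■■□□□
□□□■v□□□
□□□□□□□□
□□□□□□□□
gen 5: □□□□□□□□
□□□□□□□□
□□□■■□□□
□□□■□>□□
□□□□□□□□
□□□□□□□□
gen 6: □□□□□□□□
□□□□□□□□
□□□■■□□□
□□□■□■□□
□□□□□v□□
□□□□□□□□
gen 7: □□□□□□□□
□□□□□□□□
□□□■■□□□
□□□■□■□□
□□□□<■□□
□□□□□□□□
gen 8: □□□□□□□□
□□□□□□□□
□□□■■□□□
□□□■^■□□
□□□□■■□□
□□□□□□□□
gen 9: □□□□□□□□
□□□□□□□□
□□□■■□□□
□□□■■>□□
□□□□■■□□
□□□□□□□□
gen 10: □□□□□□□□
□□□□□□□□
□□□■■^□□
□□□■■□□□
□□□□■■□□
□□□□□□□□
gen 11: □□□□□□□□
□□□□□□□□
□□□■■■>□
□□□■■□□□
□□□□■■□□
□□□□□□□□
gen 12: □□□□□□□□
□□□□□□□□
□□□■■■■□
□□□■■□v□
□□□□■■□□
□□□□□□□□
gen 13: □□□□□□□□
□□□□□□□□
□□□■■■■□
□□□■■<■□
□□□□■■□□
□□□□□□□□
gen 14: □□□□□□□□
□□□□□□□□
□□□■■^■□
□□□■■■■□
□□□□■■□□
□□□□□□□□
gen 15: □□□□□□□□
□□□□□□□□
□□□■<□■□
□□□■■■■□
□□□□■■□□
□□□□□□□□
gen 16: □□□□□□□□
□□□□□□□□
□□□■□□■□
□□□■v■■□
□□□□■■□□
□□□□□□□□
gen 17: □□□□□□□□
□□□□□□□□
□□□■□□■□
□□□■□>■□
□□□□■■□□
□□□□□□□□
gen 18: □□□□□□□□
□□□□□□□□
□□□■□^■□
□□□■□□■□
□□□□■■□□
□□□□□□□□
gen 19: □□□□□□□□
□□□□□□□□
□□□■□■>□
□□□■□□■□
□□□□■■□□
□□□□□□□□
gen 20: □□□□□□□□
□□□□□□^□
□□□■□■□□
□□□■□□■□
□□□□■■□□
□□□□□□□□
gen 21: □□□□□□□□
□□□□□□■>
□□□■□■□□
□□□■□□■□
□□□□■■□□
□□□□□□□□
gen 22: □□□□□□□□
□□□□□□■■
□□□■□■□v
□□□■□□■□
□□□□■■□□
□□□□□□□□
gen 23: □□□□□□□□
□□□□□□■■
□□□■□■<■
□□□■□□■□
□□□□■■□□
□□□□□□□□
gen 24: □□□□□□□□
□□□□□□^■
□□□■□■■■
□□□■□□■□
□□□□■■□□
□□□□□□□□
gen 25: □□□□□□□□
□□□□□<□■
□□□■□■■■
□□□■□□■□
□□□□■■□□
□□□□□□□□
gen 26: □□□□□^□□
□□□□□■□■
□□□■□■■■
□□□■□□■□
□□□□■■□□
□□□□□□□□
gen 27: □□□□□■>□
□□□□□■□■
□□□■□■■■
□□□■□□■□
□□□□■■□□
□□□□□□□□
gen 28: □□□□□■■□
□□□□□■v■
□□□■□■■■
□□□■□□■□
□□□□■■□□
□□□□□□□□
gen 29: □□□□□■■□
□□□□□<■■
□□□■□■■■
□□□■□□■□
□□□□■■□□
□□□□□□□□
gen 30: □□□□□■■□
□□□□□□■■
□□□■□v■■
□□□■□□■□
□□□□■■□□
□□□□□□□□
gen 31: □□□□□■■□
□□□□□□■■
□□□■□□>■
□□□■□□■□
□□□□■■□□
□□□□□□□□
gen 32: □□□□□■■□
□□□□□□^■
□□□■□□□■
□□□■□□■□
□□□□■■□□
□□□□□□□□
gen 33: □□□□□■■□
□□□□□<□■
□□□■□□□■
□□□■□□■□
□□□□■■□□
□□□□□□□□
gen 34: □□□□□^■□
□□□□□■□■
□□□■□□□■
□□□■□□■□
□□□□■■□□
□□□□□□□□
gen 35: □□□□<□■□
□□□□□■□■
□□□■□□□■
□□□■□□■□
□□□□■■□□
□□□□□□□□
gen 36: □□□□■□■□
□□□□□■□■
□□□■□□□■
□□□■□□■□
□□□□■■□□
□□□□^□□□

5,4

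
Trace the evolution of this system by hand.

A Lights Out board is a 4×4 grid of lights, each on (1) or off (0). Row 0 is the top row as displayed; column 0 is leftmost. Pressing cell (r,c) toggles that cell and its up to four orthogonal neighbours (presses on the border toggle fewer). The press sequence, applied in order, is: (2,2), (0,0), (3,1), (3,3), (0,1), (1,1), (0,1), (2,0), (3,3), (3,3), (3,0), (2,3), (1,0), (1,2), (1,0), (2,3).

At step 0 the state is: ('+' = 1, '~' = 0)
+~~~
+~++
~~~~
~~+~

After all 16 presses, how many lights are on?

3

[0] +~~~
+~++
~~~~
~~+~
[1] +~~~
+~~+
~+++
~~~~
[2] ~+~~
~~~+
~+++
~~~~
[3] ~+~~
~~~+
~~++
+++~
[4] ~+~~
~~~+
~~+~
++~+
[5] +~+~
~+~+
~~+~
++~+
[6] +++~
+~++
~++~
++~+
[7] ~~~~
++++
~++~
++~+
[8] ~~~~
~+++
+~+~
~+~+
[9] ~~~~
~+++
+~++
~++~
[10] ~~~~
~+++
+~+~
~+~+
[11] ~~~~
~+++
~~+~
+~~+
[12] ~~~~
~++~
~~~+
+~~~
[13] +~~~
+~+~
+~~+
+~~~
[14] +~+~
++~+
+~++
+~~~
[15] ~~+~
~~~+
~~++
+~~~
[16] ~~+~
~~~~
~~~~
+~~+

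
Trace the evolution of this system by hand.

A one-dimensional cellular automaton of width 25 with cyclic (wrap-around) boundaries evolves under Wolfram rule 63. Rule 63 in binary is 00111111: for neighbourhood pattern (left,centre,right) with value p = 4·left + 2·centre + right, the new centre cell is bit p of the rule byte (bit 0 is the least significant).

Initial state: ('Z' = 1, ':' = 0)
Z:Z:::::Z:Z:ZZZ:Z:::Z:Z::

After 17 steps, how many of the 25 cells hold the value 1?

step 0: Z:Z:::::Z:Z:ZZZ:Z:::Z:Z::
step 1: ZZZZZZZZZZZZZ::ZZZZZZZZZZ
step 2: :::::::::::::ZZZ:::::::::
step 3: ZZZZZZZZZZZZZZ::ZZZZZZZZZ
step 4: ::::::::::::::ZZZ::::::::
step 5: ZZZZZZZZZZZZZZZ::ZZZZZZZZ
step 6: :::::::::::::::ZZZ:::::::
step 7: ZZZZZZZZZZZZZZZZ::ZZZZZZZ
step 8: ::::::::::::::::ZZZ::::::
step 9: ZZZZZZZZZZZZZZZZZ::ZZZZZZ
step 10: :::::::::::::::::ZZZ:::::
step 11: ZZZZZZZZZZZZZZZZZZ::ZZZZZ
step 12: ::::::::::::::::::ZZZ::::
step 13: ZZZZZZZZZZZZZZZZZZZ::ZZZZ
step 14: :::::::::::::::::::ZZZ:::
step 15: ZZZZZZZZZZZZZZZZZZZZ::ZZZ
step 16: ::::::::::::::::::::ZZZ::
step 17: ZZZZZZZZZZZZZZZZZZZZZ::ZZ

23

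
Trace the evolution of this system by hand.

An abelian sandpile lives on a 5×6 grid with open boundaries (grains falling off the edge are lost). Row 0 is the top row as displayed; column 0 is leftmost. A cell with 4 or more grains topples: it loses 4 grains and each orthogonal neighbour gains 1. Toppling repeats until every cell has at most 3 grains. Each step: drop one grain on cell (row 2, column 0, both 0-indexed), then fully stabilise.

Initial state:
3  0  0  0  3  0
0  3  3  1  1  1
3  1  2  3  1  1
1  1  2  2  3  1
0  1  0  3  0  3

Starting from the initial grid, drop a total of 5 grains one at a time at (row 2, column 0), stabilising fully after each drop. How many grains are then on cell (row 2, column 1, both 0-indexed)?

3

t=0: 3  0  0  0  3  0
0  3  3  1  1  1
3  1  2  3  1  1
1  1  2  2  3  1
0  1  0  3  0  3
t=1: 3  0  0  0  3  0
1  3  3  1  1  1
0  2  2  3  1  1
2  1  2  2  3  1
0  1  0  3  0  3
t=2: 3  0  0  0  3  0
1  3  3  1  1  1
1  2  2  3  1  1
2  1  2  2  3  1
0  1  0  3  0  3
t=3: 3  0  0  0  3  0
1  3  3  1  1  1
2  2  2  3  1  1
2  1  2  2  3  1
0  1  0  3  0  3
t=4: 3  0  0  0  3  0
1  3  3  1  1  1
3  2  2  3  1  1
2  1  2  2  3  1
0  1  0  3  0  3
t=5: 3  0  0  0  3  0
2  3  3  1  1  1
0  3  2  3  1  1
3  1  2  2  3  1
0  1  0  3  0  3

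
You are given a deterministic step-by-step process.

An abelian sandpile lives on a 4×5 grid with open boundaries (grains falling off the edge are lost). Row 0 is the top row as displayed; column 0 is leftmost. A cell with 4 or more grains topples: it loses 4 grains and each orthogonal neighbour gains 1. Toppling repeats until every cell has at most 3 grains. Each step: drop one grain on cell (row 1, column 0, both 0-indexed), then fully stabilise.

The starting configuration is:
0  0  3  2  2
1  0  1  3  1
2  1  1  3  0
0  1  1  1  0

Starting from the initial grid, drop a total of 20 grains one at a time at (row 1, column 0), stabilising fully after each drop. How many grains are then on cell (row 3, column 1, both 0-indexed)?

2

t=0: 0  0  3  2  2
1  0  1  3  1
2  1  1  3  0
0  1  1  1  0
t=1: 0  0  3  2  2
2  0  1  3  1
2  1  1  3  0
0  1  1  1  0
t=2: 0  0  3  2  2
3  0  1  3  1
2  1  1  3  0
0  1  1  1  0
t=3: 1  0  3  2  2
0  1  1  3  1
3  1  1  3  0
0  1  1  1  0
t=4: 1  0  3  2  2
1  1  1  3  1
3  1  1  3  0
0  1  1  1  0
t=5: 1  0  3  2  2
2  1  1  3  1
3  1  1  3  0
0  1  1  1  0
t=6: 1  0  3  2  2
3  1  1  3  1
3  1  1  3  0
0  1  1  1  0
t=7: 2  0  3  2  2
1  2  1  3  1
0  2  1  3  0
1  1  1  1  0
t=8: 2  0  3  2  2
2  2  1  3  1
0  2  1  3  0
1  1  1  1  0
t=9: 2  0  3  2  2
3  2  1  3  1
0  2  1  3  0
1  1  1  1  0
t=10: 3  0  3  2  2
0  3  1  3  1
1  2  1  3  0
1  1  1  1  0
t=11: 3  0  3  2  2
1  3  1  3  1
1  2  1  3  0
1  1  1  1  0
t=12: 3  0  3  2  2
2  3  1  3  1
1  2  1  3  0
1  1  1  1  0
t=13: 3  0  3  2  2
3  3  1  3  1
1  2  1  3  0
1  1  1  1  0
t=14: 0  2  3  2  2
2  0  2  3  1
2  3  1  3  0
1  1  1  1  0
t=15: 0  2  3  2  2
3  0  2  3  1
2  3  1  3  0
1  1  1  1  0
t=16: 1  2  3  2  2
0  1  2  3  1
3  3  1  3  0
1  1  1  1  0
t=17: 1  2  3  2  2
1  1  2  3  1
3  3  1  3  0
1  1  1  1  0
t=18: 1  2  3  2  2
2  1  2  3  1
3  3  1  3  0
1  1  1  1  0
t=19: 1  2  3  2  2
3  1  2  3  1
3  3  1  3  0
1  1  1  1  0
t=20: 2  2  3  2  2
1  3  2  3  1
1  0  2  3  0
2  2  1  1  0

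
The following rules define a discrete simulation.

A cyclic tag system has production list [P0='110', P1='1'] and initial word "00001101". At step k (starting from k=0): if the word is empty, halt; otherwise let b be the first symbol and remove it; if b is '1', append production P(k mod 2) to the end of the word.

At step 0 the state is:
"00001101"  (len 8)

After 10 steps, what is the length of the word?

7

k=0  "00001101"  (len 8)
k=1  "0001101"  (len 7)
k=2  "001101"  (len 6)
k=3  "01101"  (len 5)
k=4  "1101"  (len 4)
k=5  "101110"  (len 6)
k=6  "011101"  (len 6)
k=7  "11101"  (len 5)
k=8  "11011"  (len 5)
k=9  "1011110"  (len 7)
k=10  "0111101"  (len 7)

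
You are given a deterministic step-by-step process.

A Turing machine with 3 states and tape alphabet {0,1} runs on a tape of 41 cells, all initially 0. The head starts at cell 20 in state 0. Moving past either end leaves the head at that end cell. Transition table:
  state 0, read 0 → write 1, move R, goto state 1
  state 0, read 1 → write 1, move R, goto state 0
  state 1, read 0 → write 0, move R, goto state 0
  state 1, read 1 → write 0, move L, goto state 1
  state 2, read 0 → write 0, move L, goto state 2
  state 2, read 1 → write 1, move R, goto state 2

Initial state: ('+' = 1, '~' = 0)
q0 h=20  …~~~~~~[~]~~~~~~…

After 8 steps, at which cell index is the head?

28

0) q0 h=20  …~~~~~~[~]~~~~~~…
1) q1 h=21  …~~~~~+[~]~~~~~~…
2) q0 h=22  …~~~~+~[~]~~~~~~…
3) q1 h=23  …~~~+~+[~]~~~~~~…
4) q0 h=24  …~~+~+~[~]~~~~~~…
5) q1 h=25  …~+~+~+[~]~~~~~~…
6) q0 h=26  …+~+~+~[~]~~~~~~…
7) q1 h=27  …~+~+~+[~]~~~~~~…
8) q0 h=28  …+~+~+~[~]~~~~~~…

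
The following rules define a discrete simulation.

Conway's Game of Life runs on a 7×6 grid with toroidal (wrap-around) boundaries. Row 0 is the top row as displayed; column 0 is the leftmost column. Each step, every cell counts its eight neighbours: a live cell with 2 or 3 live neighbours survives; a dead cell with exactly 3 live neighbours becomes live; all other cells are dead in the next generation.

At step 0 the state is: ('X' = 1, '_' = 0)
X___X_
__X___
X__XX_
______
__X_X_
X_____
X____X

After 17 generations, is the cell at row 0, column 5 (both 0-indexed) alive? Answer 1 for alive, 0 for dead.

0

[0] X___X_
__X___
X__XX_
______
__X_X_
X_____
X____X
[1] XX____
_X__X_
___X__
____XX
______
XX____
XX____
[2] __X__X
XXX___
___X_X
____X_
X____X
XX____
__X__X
[3] __XX_X
XXXXXX
XXXXXX
X___X_
XX___X
_X____
__X__X
[4] ______
______
______
______
_X___X
_XX__X
XXXXX_
[5] _XXX__
______
______
______
_XX___
_____X
X__XXX
[6] XXXX_X
__X___
______
______
______
_XXX_X
XX_X_X
[7] ___X_X
X_XX__
______
______
__X___
_X_X_X
______
[8] __XXX_
__XXX_
______
______
__X___
__X___
X_X___
[9] ____XX
__X_X_
___X__
______
______
__XX__
__X___
[10] ____XX
____XX
___X__
______
______
__XX__
__X_X_
[11] ______
___X_X
____X_
______
______
__XX__
__X_XX
[12] ___X_X
____X_
____X_
______
______
__XXX_
__X_X_
[13] ___X_X
___XXX
______
______
___X__
__X_X_
__X__X
[14] X_XX_X
___X_X
____X_
______
___X__
__X_X_
__X__X
[15] XXXX_X
X_XX_X
____X_
______
___X__
__X_X_
X_X__X
[16] ______
______
___XXX
______
___X__
_XX_XX
______
[17] ______
____X_
____X_
___X__
__XXX_
__XXX_
______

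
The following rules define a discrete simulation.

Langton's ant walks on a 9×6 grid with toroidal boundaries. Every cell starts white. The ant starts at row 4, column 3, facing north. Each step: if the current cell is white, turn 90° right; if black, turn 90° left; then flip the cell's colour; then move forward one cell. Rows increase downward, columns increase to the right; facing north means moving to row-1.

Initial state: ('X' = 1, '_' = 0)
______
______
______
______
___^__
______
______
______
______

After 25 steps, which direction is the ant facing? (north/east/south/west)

[0] ______
______
______
______
___^__
______
______
______
______
[1] ______
______
______
______
___X>_
______
______
______
______
[2] ______
______
______
______
___XX_
____v_
______
______
______
[3] ______
______
______
______
___XX_
___<X_
______
______
______
[4] ______
______
______
______
___^X_
___XX_
______
______
______
[5] ______
______
______
______
__<_X_
___XX_
______
______
______
[6] ______
______
______
__^___
__X_X_
___XX_
______
______
______
[7] ______
______
______
__X>__
__X_X_
___XX_
______
______
______
[8] ______
______
______
__XX__
__XvX_
___XX_
______
______
______
[9] ______
______
______
__XX__
__<XX_
___XX_
______
______
______
[10] ______
______
______
__XX__
___XX_
__vXX_
______
______
______
[11] ______
______
______
__XX__
___XX_
_<XXX_
______
______
______
[12] ______
______
______
__XX__
_^_XX_
_XXXX_
______
______
______
[13] ______
______
______
__XX__
_X>XX_
_XXXX_
______
______
______
[14] ______
______
______
__XX__
_XXXX_
_XvXX_
______
______
______
[15] ______
______
______
__XX__
_XXXX_
_X_>X_
______
______
______
[16] ______
______
______
__XX__
_XX^X_
_X__X_
______
______
______
[17] ______
______
______
__XX__
_X<_X_
_X__X_
______
______
______
[18] ______
______
______
__XX__
_X__X_
_Xv_X_
______
______
______
[19] ______
______
______
__XX__
_X__X_
_<X_X_
______
______
______
[20] ______
______
______
__XX__
_X__X_
__X_X_
_v____
______
______
[21] ______
______
______
__XX__
_X__X_
__X_X_
<X____
______
______
[22] ______
______
______
__XX__
_X__X_
^_X_X_
XX____
______
______
[23] ______
______
______
__XX__
_X__X_
X>X_X_
XX____
______
______
[24] ______
______
______
__XX__
_X__X_
XXX_X_
Xv____
______
______
[25] ______
______
______
__XX__
_X__X_
XXX_X_
X_>___
______
______

east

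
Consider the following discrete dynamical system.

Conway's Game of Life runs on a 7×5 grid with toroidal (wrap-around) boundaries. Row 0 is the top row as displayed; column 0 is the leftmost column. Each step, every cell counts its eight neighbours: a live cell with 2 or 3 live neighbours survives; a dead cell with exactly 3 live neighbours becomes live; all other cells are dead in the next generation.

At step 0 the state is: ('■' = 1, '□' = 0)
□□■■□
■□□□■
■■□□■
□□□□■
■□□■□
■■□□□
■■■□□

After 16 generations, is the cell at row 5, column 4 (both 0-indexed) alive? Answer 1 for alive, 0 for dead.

0) □□■■□
■□□□■
■■□□■
□□□□■
■□□■□
■■□□□
■■■□□
1) □□■■□
□□■□□
□■□■□
□■□■□
■■□□□
□□□□□
■□□■■
2) □■■□□
□■□□□
□■□■□
□■□□■
■■■□□
□■□□□
□□■■■
3) ■■□□□
■■□□□
□■□□□
□□□■■
□□■□□
□□□□■
■□□■□
4) □□■□□
□□■□□
□■■□■
□□■■□
□□□□■
□□□■■
■■□□□
5) □□■□□
□□■□□
□■□□□
■■■□■
□□■□■
□□□■■
■■■■■
6) ■□□□■
□■■□□
□□□■□
□□■□■
□□■□□
□□□□□
■■□□□
7) □□■□■
■■■■■
□■□■□
□□■□□
□□□■□
□■□□□
■■□□■
8) □□□□□
□□□□□
□□□□□
□□■■□
□□■□□
□■■□■
□■■■■
9) □□■■□
□□□□□
□□□□□
□□■■□
□□□□□
□□□□■
□■□□■
10) □□■■□
□□□□□
□□□□□
□□□□□
□□□■□
■□□□□
■□■□■
11) □■■■■
□□□□□
□□□□□
□□□□□
□□□□□
■■□■□
■□■□■
12) □■■□■
□□■■□
□□□□□
□□□□□
□□□□□
■■■■□
□□□□□
13) □■■□□
□■■■□
□□□□□
□□□□□
□■■□□
□■■□□
□□□□■
14) ■■□□□
□■□■□
□□■□□
□□□□□
□■■□□
■■■■□
■□□■□
15) ■■□□□
■■□□□
□□■□□
□■■□□
■□□■□
■□□■□
□□□■□
16) ■■■□■
■□■□□
■□■□□
□■■■□
■□□■□
□□■■□
■■■□□

0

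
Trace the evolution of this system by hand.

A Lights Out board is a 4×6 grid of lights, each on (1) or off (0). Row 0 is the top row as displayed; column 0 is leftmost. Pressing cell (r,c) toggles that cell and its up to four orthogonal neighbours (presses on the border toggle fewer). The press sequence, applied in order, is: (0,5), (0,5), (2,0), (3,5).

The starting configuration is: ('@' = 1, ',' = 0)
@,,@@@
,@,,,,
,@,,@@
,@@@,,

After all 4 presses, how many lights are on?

14

gen 0: @,,@@@
,@,,,,
,@,,@@
,@@@,,
gen 1: @,,@,,
,@,,,@
,@,,@@
,@@@,,
gen 2: @,,@@@
,@,,,,
,@,,@@
,@@@,,
gen 3: @,,@@@
@@,,,,
@,,,@@
@@@@,,
gen 4: @,,@@@
@@,,,,
@,,,@,
@@@@@@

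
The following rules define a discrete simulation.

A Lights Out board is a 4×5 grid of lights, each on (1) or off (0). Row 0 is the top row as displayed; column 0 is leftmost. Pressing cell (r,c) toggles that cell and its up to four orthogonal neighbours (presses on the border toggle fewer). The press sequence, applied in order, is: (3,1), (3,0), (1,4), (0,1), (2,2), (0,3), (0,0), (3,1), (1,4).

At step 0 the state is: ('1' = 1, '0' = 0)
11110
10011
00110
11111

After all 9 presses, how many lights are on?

k=0  11110
10011
00110
11111
k=1  11110
10011
01110
00011
k=2  11110
10011
11110
11011
k=3  11111
10000
11111
11011
k=4  00011
11000
11111
11011
k=5  00011
11100
10001
11111
k=6  00100
11110
10001
11111
k=7  11100
01110
10001
11111
k=8  11100
01110
11001
00011
k=9  11101
01101
11000
00011

11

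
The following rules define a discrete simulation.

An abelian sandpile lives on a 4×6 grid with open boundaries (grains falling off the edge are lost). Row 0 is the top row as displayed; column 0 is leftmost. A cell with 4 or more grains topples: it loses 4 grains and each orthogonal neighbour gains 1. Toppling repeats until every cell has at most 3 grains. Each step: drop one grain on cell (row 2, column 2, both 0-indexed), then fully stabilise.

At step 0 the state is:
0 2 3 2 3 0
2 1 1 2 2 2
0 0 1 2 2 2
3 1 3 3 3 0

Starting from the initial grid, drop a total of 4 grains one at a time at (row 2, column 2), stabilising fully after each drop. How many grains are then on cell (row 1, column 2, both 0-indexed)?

2

t=0: 0 2 3 2 3 0
2 1 1 2 2 2
0 0 1 2 2 2
3 1 3 3 3 0
t=1: 0 2 3 2 3 0
2 1 1 2 2 2
0 0 2 2 2 2
3 1 3 3 3 0
t=2: 0 2 3 2 3 0
2 1 1 2 2 2
0 0 3 2 2 2
3 1 3 3 3 0
t=3: 0 2 3 2 3 0
2 1 2 3 3 2
0 1 2 1 0 3
3 2 1 2 1 1
t=4: 0 2 3 2 3 0
2 1 2 3 3 2
0 1 3 1 0 3
3 2 1 2 1 1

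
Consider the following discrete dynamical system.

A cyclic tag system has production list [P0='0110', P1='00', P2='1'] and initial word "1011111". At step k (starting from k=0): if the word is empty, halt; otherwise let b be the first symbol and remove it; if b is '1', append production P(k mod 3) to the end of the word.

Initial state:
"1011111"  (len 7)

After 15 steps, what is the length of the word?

step 0: "1011111"  (len 7)
step 1: "0111110110"  (len 10)
step 2: "111110110"  (len 9)
step 3: "111101101"  (len 9)
step 4: "111011010110"  (len 12)
step 5: "1101101011000"  (len 13)
step 6: "1011010110001"  (len 13)
step 7: "0110101100010110"  (len 16)
step 8: "110101100010110"  (len 15)
step 9: "101011000101101"  (len 15)
step 10: "010110001011010110"  (len 18)
step 11: "10110001011010110"  (len 17)
step 12: "01100010110101101"  (len 17)
step 13: "1100010110101101"  (len 16)
step 14: "10001011010110100"  (len 17)
step 15: "00010110101101001"  (len 17)

17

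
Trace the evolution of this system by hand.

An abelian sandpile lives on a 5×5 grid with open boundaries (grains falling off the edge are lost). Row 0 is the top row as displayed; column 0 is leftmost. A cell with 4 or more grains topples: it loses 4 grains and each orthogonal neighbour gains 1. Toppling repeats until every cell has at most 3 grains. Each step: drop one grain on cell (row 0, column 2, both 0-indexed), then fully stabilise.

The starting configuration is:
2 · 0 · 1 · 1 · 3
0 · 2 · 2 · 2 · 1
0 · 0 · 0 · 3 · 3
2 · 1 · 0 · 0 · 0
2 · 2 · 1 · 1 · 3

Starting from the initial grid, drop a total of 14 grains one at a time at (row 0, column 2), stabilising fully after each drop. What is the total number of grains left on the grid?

36

step 0: 2 · 0 · 1 · 1 · 3
0 · 2 · 2 · 2 · 1
0 · 0 · 0 · 3 · 3
2 · 1 · 0 · 0 · 0
2 · 2 · 1 · 1 · 3
step 1: 2 · 0 · 2 · 1 · 3
0 · 2 · 2 · 2 · 1
0 · 0 · 0 · 3 · 3
2 · 1 · 0 · 0 · 0
2 · 2 · 1 · 1 · 3
step 2: 2 · 0 · 3 · 1 · 3
0 · 2 · 2 · 2 · 1
0 · 0 · 0 · 3 · 3
2 · 1 · 0 · 0 · 0
2 · 2 · 1 · 1 · 3
step 3: 2 · 1 · 0 · 2 · 3
0 · 2 · 3 · 2 · 1
0 · 0 · 0 · 3 · 3
2 · 1 · 0 · 0 · 0
2 · 2 · 1 · 1 · 3
step 4: 2 · 1 · 1 · 2 · 3
0 · 2 · 3 · 2 · 1
0 · 0 · 0 · 3 · 3
2 · 1 · 0 · 0 · 0
2 · 2 · 1 · 1 · 3
step 5: 2 · 1 · 2 · 2 · 3
0 · 2 · 3 · 2 · 1
0 · 0 · 0 · 3 · 3
2 · 1 · 0 · 0 · 0
2 · 2 · 1 · 1 · 3
step 6: 2 · 1 · 3 · 2 · 3
0 · 2 · 3 · 2 · 1
0 · 0 · 0 · 3 · 3
2 · 1 · 0 · 0 · 0
2 · 2 · 1 · 1 · 3
step 7: 2 · 2 · 1 · 3 · 3
0 · 3 · 0 · 3 · 1
0 · 0 · 1 · 3 · 3
2 · 1 · 0 · 0 · 0
2 · 2 · 1 · 1 · 3
step 8: 2 · 2 · 2 · 3 · 3
0 · 3 · 0 · 3 · 1
0 · 0 · 1 · 3 · 3
2 · 1 · 0 · 0 · 0
2 · 2 · 1 · 1 · 3
step 9: 2 · 2 · 3 · 3 · 3
0 · 3 · 0 · 3 · 1
0 · 0 · 1 · 3 · 3
2 · 1 · 0 · 0 · 0
2 · 2 · 1 · 1 · 3
step 10: 2 · 3 · 1 · 2 · 1
0 · 3 · 2 · 2 · 0
0 · 0 · 2 · 1 · 1
2 · 1 · 0 · 1 · 1
2 · 2 · 1 · 1 · 3
step 11: 2 · 3 · 2 · 2 · 1
0 · 3 · 2 · 2 · 0
0 · 0 · 2 · 1 · 1
2 · 1 · 0 · 1 · 1
2 · 2 · 1 · 1 · 3
step 12: 2 · 3 · 3 · 2 · 1
0 · 3 · 2 · 2 · 0
0 · 0 · 2 · 1 · 1
2 · 1 · 0 · 1 · 1
2 · 2 · 1 · 1 · 3
step 13: 3 · 1 · 2 · 3 · 1
1 · 1 · 0 · 3 · 0
0 · 1 · 3 · 1 · 1
2 · 1 · 0 · 1 · 1
2 · 2 · 1 · 1 · 3
step 14: 3 · 1 · 3 · 3 · 1
1 · 1 · 0 · 3 · 0
0 · 1 · 3 · 1 · 1
2 · 1 · 0 · 1 · 1
2 · 2 · 1 · 1 · 3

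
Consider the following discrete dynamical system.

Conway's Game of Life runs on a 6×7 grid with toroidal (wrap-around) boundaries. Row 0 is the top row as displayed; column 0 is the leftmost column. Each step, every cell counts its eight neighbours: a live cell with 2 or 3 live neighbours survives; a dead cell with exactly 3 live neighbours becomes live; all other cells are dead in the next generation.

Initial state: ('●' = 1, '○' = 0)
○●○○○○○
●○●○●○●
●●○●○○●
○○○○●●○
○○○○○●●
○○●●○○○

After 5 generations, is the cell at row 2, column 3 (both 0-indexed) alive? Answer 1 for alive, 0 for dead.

gen 0: ○●○○○○○
●○●○●○●
●●○●○○●
○○○○●●○
○○○○○●●
○○●●○○○
gen 1: ●●○○○○○
○○●●○●●
○●●●○○○
○○○○●○○
○○○●○●●
○○●○○○○
gen 2: ●●○●○○●
○○○●●○●
○●○○○●○
○○○○●●○
○○○●●●○
●●●○○○●
gen 3: ○○○●●○○
○●○●●○●
○○○●○○●
○○○●○○●
●●●●○○○
○○○○○○○
gen 4: ○○●●●●○
●○○○○○○
○○○●○○●
○●○●●○●
●●●●○○○
○●○○●○○
gen 5: ○●●●●●○
○○●○○●●
○○●●●●●
○●○○●●●
○○○○○●○
●○○○○●○

1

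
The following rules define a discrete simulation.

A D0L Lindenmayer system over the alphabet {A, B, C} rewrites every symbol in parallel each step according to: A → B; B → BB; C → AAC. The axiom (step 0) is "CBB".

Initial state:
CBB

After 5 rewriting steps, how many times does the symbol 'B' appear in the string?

step 0: CBB
step 1: AACBBBB
step 2: BBAACBBBBBBBB
step 3: BBBBBBAACBBBBBBBBBBBBBBBB
step 4: BBBBBBBBBBBBBBAACBBBBBBBBBBBBBBBBBBBBBBBBBBBBBBBB
step 5: BBBBBBBBBBBBBBBBBBBBBBBBBBBBBBAACBBBBBBBBBBBBBBBBBBBBBBBBBBBBBBBBBBBBBBBBBBBBBBBBBBBBBBBBBBBBBBBB

94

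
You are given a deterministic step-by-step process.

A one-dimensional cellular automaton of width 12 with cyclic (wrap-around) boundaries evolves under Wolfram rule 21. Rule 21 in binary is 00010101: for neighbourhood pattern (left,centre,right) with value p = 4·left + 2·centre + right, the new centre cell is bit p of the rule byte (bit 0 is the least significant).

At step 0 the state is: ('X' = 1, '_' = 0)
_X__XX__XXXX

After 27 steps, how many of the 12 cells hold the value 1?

[0] _X__XX__XXXX
[1] _XX___X_____
[2] ___XX_XXXXXX
[3] XX__________
[4] __XXXXXXXXX_
[5] X__________X
[6] _XXXXXXXXX__
[7] __________XX
[8] XXXXXXXXX___
[9] _________XX_
[10] XXXXXXXX___X
[11] ________XX__
[12] XXXXXXX___XX
[13] _______XX___
[14] XXXXXX___XXX
[15] ______XX____
[16] XXXXX___XXXX
[17] _____XX_____
[18] XXXX___XXXXX
[19] ____XX______
[20] XXX___XXXXXX
[21] ___XX_______
[22] XX___XXXXXXX
[23] __XX________
[24] X___XXXXXXXX
[25] _XX_________
[26] ___XXXXXXXXX
[27] XX__________

2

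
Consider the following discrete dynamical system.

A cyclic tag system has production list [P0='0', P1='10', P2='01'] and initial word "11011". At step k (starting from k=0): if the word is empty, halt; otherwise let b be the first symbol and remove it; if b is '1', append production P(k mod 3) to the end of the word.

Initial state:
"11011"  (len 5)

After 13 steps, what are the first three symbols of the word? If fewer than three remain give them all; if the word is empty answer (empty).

(empty)

0) "11011"  (len 5)
1) "10110"  (len 5)
2) "011010"  (len 6)
3) "11010"  (len 5)
4) "10100"  (len 5)
5) "010010"  (len 6)
6) "10010"  (len 5)
7) "00100"  (len 5)
8) "0100"  (len 4)
9) "100"  (len 3)
10) "000"  (len 3)
11) "00"  (len 2)
12) "0"  (len 1)
13) (halted — word empty)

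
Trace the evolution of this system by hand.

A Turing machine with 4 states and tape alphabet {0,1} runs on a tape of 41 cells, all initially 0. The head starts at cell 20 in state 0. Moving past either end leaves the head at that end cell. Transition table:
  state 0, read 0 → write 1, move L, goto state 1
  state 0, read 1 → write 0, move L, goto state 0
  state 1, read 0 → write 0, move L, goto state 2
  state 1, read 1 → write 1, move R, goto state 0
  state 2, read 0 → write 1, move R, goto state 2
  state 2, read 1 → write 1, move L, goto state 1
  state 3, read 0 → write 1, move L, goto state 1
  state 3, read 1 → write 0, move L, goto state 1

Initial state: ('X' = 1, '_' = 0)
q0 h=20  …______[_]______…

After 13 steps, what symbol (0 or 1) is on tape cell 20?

0

step 0: q0 h=20  …______[_]______…
step 1: q1 h=19  …______[_]X_____…
step 2: q2 h=18  …______[_]_X____…
step 3: q2 h=19  …_____X[_]X_____…
step 4: q2 h=20  …____XX[X]______…
step 5: q1 h=19  …_____X[X]X_____…
step 6: q0 h=20  …____XX[X]______…
step 7: q0 h=19  …_____X[X]______…
step 8: q0 h=18  …______[X]______…
step 9: q0 h=17  …______[_]______…
step 10: q1 h=16  …______[_]X_____…
step 11: q2 h=15  …______[_]_X____…
step 12: q2 h=16  …_____X[_]X_____…
step 13: q2 h=17  …____XX[X]______…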